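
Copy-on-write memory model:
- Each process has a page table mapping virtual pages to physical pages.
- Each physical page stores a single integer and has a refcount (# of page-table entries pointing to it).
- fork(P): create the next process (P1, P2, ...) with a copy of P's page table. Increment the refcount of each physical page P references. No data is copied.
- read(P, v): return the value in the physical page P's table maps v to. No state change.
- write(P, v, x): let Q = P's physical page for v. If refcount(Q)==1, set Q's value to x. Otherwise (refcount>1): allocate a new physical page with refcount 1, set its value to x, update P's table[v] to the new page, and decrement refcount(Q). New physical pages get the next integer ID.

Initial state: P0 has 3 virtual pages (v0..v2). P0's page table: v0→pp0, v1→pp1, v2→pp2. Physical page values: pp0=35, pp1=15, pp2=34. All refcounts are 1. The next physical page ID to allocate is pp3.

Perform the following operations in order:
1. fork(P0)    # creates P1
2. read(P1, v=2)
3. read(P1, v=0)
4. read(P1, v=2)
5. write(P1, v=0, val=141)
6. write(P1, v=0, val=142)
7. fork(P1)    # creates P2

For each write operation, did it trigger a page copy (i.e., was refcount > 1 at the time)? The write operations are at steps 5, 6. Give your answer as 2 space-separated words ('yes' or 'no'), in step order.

Op 1: fork(P0) -> P1. 3 ppages; refcounts: pp0:2 pp1:2 pp2:2
Op 2: read(P1, v2) -> 34. No state change.
Op 3: read(P1, v0) -> 35. No state change.
Op 4: read(P1, v2) -> 34. No state change.
Op 5: write(P1, v0, 141). refcount(pp0)=2>1 -> COPY to pp3. 4 ppages; refcounts: pp0:1 pp1:2 pp2:2 pp3:1
Op 6: write(P1, v0, 142). refcount(pp3)=1 -> write in place. 4 ppages; refcounts: pp0:1 pp1:2 pp2:2 pp3:1
Op 7: fork(P1) -> P2. 4 ppages; refcounts: pp0:1 pp1:3 pp2:3 pp3:2

yes no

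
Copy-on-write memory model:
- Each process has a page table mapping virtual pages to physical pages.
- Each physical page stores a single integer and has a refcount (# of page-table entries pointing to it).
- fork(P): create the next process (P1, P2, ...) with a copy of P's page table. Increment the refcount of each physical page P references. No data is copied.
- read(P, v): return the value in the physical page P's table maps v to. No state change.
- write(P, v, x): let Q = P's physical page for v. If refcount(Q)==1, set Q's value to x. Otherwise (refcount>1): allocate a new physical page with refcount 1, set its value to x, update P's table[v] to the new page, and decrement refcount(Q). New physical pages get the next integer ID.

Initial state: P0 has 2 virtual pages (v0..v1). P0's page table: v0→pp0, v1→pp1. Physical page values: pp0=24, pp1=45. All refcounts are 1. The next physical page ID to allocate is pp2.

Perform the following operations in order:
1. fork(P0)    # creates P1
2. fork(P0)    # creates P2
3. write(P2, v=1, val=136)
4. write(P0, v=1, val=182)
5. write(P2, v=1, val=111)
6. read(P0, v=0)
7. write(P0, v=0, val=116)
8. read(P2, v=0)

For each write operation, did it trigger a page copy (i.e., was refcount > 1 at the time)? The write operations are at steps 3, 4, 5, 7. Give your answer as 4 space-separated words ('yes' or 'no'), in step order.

Op 1: fork(P0) -> P1. 2 ppages; refcounts: pp0:2 pp1:2
Op 2: fork(P0) -> P2. 2 ppages; refcounts: pp0:3 pp1:3
Op 3: write(P2, v1, 136). refcount(pp1)=3>1 -> COPY to pp2. 3 ppages; refcounts: pp0:3 pp1:2 pp2:1
Op 4: write(P0, v1, 182). refcount(pp1)=2>1 -> COPY to pp3. 4 ppages; refcounts: pp0:3 pp1:1 pp2:1 pp3:1
Op 5: write(P2, v1, 111). refcount(pp2)=1 -> write in place. 4 ppages; refcounts: pp0:3 pp1:1 pp2:1 pp3:1
Op 6: read(P0, v0) -> 24. No state change.
Op 7: write(P0, v0, 116). refcount(pp0)=3>1 -> COPY to pp4. 5 ppages; refcounts: pp0:2 pp1:1 pp2:1 pp3:1 pp4:1
Op 8: read(P2, v0) -> 24. No state change.

yes yes no yes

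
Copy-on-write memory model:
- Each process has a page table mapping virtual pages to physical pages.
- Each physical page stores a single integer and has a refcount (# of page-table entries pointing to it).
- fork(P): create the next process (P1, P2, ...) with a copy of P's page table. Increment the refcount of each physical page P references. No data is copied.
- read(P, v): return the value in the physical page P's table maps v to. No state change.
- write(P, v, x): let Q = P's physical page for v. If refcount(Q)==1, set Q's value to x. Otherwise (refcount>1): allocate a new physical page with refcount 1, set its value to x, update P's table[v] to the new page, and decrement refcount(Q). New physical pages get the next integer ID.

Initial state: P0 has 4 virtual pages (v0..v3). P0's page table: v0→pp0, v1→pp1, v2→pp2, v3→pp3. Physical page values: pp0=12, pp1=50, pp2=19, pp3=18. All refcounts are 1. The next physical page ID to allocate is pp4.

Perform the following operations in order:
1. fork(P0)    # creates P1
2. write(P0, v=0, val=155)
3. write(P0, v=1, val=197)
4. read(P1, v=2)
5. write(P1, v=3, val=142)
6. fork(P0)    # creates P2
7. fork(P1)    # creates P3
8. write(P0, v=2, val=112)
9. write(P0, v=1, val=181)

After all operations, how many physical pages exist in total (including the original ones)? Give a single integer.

Op 1: fork(P0) -> P1. 4 ppages; refcounts: pp0:2 pp1:2 pp2:2 pp3:2
Op 2: write(P0, v0, 155). refcount(pp0)=2>1 -> COPY to pp4. 5 ppages; refcounts: pp0:1 pp1:2 pp2:2 pp3:2 pp4:1
Op 3: write(P0, v1, 197). refcount(pp1)=2>1 -> COPY to pp5. 6 ppages; refcounts: pp0:1 pp1:1 pp2:2 pp3:2 pp4:1 pp5:1
Op 4: read(P1, v2) -> 19. No state change.
Op 5: write(P1, v3, 142). refcount(pp3)=2>1 -> COPY to pp6. 7 ppages; refcounts: pp0:1 pp1:1 pp2:2 pp3:1 pp4:1 pp5:1 pp6:1
Op 6: fork(P0) -> P2. 7 ppages; refcounts: pp0:1 pp1:1 pp2:3 pp3:2 pp4:2 pp5:2 pp6:1
Op 7: fork(P1) -> P3. 7 ppages; refcounts: pp0:2 pp1:2 pp2:4 pp3:2 pp4:2 pp5:2 pp6:2
Op 8: write(P0, v2, 112). refcount(pp2)=4>1 -> COPY to pp7. 8 ppages; refcounts: pp0:2 pp1:2 pp2:3 pp3:2 pp4:2 pp5:2 pp6:2 pp7:1
Op 9: write(P0, v1, 181). refcount(pp5)=2>1 -> COPY to pp8. 9 ppages; refcounts: pp0:2 pp1:2 pp2:3 pp3:2 pp4:2 pp5:1 pp6:2 pp7:1 pp8:1

Answer: 9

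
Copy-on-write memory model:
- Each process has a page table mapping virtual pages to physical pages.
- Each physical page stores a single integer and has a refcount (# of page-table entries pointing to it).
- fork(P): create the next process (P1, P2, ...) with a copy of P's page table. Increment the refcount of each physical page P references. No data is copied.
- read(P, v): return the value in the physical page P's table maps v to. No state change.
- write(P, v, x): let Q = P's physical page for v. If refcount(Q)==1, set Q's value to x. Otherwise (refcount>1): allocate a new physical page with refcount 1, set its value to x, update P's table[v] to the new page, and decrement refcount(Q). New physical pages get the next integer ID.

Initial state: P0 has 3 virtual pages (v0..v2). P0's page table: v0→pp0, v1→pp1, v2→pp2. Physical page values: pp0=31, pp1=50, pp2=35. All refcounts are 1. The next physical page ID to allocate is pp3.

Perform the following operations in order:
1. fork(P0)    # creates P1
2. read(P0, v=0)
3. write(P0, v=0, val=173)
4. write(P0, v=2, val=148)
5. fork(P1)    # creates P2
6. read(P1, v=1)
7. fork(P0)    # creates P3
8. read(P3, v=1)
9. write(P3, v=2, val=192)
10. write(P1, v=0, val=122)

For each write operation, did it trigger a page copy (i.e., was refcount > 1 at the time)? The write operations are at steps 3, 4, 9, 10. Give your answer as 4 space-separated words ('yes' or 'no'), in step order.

Op 1: fork(P0) -> P1. 3 ppages; refcounts: pp0:2 pp1:2 pp2:2
Op 2: read(P0, v0) -> 31. No state change.
Op 3: write(P0, v0, 173). refcount(pp0)=2>1 -> COPY to pp3. 4 ppages; refcounts: pp0:1 pp1:2 pp2:2 pp3:1
Op 4: write(P0, v2, 148). refcount(pp2)=2>1 -> COPY to pp4. 5 ppages; refcounts: pp0:1 pp1:2 pp2:1 pp3:1 pp4:1
Op 5: fork(P1) -> P2. 5 ppages; refcounts: pp0:2 pp1:3 pp2:2 pp3:1 pp4:1
Op 6: read(P1, v1) -> 50. No state change.
Op 7: fork(P0) -> P3. 5 ppages; refcounts: pp0:2 pp1:4 pp2:2 pp3:2 pp4:2
Op 8: read(P3, v1) -> 50. No state change.
Op 9: write(P3, v2, 192). refcount(pp4)=2>1 -> COPY to pp5. 6 ppages; refcounts: pp0:2 pp1:4 pp2:2 pp3:2 pp4:1 pp5:1
Op 10: write(P1, v0, 122). refcount(pp0)=2>1 -> COPY to pp6. 7 ppages; refcounts: pp0:1 pp1:4 pp2:2 pp3:2 pp4:1 pp5:1 pp6:1

yes yes yes yes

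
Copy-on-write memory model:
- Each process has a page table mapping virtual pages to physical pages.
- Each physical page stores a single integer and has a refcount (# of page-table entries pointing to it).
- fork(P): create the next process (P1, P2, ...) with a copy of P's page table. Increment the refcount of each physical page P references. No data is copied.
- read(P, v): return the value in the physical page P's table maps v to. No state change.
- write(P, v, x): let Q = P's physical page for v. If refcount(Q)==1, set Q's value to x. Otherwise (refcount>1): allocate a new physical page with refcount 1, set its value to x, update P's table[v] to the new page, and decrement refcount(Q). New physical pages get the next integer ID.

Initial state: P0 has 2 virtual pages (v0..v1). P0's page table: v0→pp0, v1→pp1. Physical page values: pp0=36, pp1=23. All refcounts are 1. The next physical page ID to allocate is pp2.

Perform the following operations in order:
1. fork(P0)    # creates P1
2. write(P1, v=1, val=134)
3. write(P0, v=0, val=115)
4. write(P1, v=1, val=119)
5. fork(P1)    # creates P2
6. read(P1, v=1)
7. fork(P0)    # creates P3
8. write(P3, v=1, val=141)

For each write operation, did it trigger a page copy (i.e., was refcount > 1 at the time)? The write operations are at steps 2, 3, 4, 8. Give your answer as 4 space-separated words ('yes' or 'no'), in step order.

Op 1: fork(P0) -> P1. 2 ppages; refcounts: pp0:2 pp1:2
Op 2: write(P1, v1, 134). refcount(pp1)=2>1 -> COPY to pp2. 3 ppages; refcounts: pp0:2 pp1:1 pp2:1
Op 3: write(P0, v0, 115). refcount(pp0)=2>1 -> COPY to pp3. 4 ppages; refcounts: pp0:1 pp1:1 pp2:1 pp3:1
Op 4: write(P1, v1, 119). refcount(pp2)=1 -> write in place. 4 ppages; refcounts: pp0:1 pp1:1 pp2:1 pp3:1
Op 5: fork(P1) -> P2. 4 ppages; refcounts: pp0:2 pp1:1 pp2:2 pp3:1
Op 6: read(P1, v1) -> 119. No state change.
Op 7: fork(P0) -> P3. 4 ppages; refcounts: pp0:2 pp1:2 pp2:2 pp3:2
Op 8: write(P3, v1, 141). refcount(pp1)=2>1 -> COPY to pp4. 5 ppages; refcounts: pp0:2 pp1:1 pp2:2 pp3:2 pp4:1

yes yes no yes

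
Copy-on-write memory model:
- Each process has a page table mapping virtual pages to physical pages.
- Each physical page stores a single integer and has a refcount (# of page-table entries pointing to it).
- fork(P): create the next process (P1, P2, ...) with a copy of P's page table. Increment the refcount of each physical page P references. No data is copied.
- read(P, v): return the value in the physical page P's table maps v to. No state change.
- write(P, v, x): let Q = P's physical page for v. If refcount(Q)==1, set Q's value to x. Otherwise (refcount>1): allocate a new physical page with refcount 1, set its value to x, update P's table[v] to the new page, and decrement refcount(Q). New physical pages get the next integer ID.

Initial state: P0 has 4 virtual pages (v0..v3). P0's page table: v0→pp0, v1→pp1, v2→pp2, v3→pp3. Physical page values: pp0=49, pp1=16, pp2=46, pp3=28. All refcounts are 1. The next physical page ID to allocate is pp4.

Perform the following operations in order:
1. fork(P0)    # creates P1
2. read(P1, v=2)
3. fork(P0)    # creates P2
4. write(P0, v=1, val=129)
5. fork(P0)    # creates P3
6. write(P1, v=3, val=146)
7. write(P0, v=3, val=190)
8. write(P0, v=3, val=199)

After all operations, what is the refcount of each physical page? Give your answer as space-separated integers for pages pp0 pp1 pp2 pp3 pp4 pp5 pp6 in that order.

Answer: 4 2 4 2 2 1 1

Derivation:
Op 1: fork(P0) -> P1. 4 ppages; refcounts: pp0:2 pp1:2 pp2:2 pp3:2
Op 2: read(P1, v2) -> 46. No state change.
Op 3: fork(P0) -> P2. 4 ppages; refcounts: pp0:3 pp1:3 pp2:3 pp3:3
Op 4: write(P0, v1, 129). refcount(pp1)=3>1 -> COPY to pp4. 5 ppages; refcounts: pp0:3 pp1:2 pp2:3 pp3:3 pp4:1
Op 5: fork(P0) -> P3. 5 ppages; refcounts: pp0:4 pp1:2 pp2:4 pp3:4 pp4:2
Op 6: write(P1, v3, 146). refcount(pp3)=4>1 -> COPY to pp5. 6 ppages; refcounts: pp0:4 pp1:2 pp2:4 pp3:3 pp4:2 pp5:1
Op 7: write(P0, v3, 190). refcount(pp3)=3>1 -> COPY to pp6. 7 ppages; refcounts: pp0:4 pp1:2 pp2:4 pp3:2 pp4:2 pp5:1 pp6:1
Op 8: write(P0, v3, 199). refcount(pp6)=1 -> write in place. 7 ppages; refcounts: pp0:4 pp1:2 pp2:4 pp3:2 pp4:2 pp5:1 pp6:1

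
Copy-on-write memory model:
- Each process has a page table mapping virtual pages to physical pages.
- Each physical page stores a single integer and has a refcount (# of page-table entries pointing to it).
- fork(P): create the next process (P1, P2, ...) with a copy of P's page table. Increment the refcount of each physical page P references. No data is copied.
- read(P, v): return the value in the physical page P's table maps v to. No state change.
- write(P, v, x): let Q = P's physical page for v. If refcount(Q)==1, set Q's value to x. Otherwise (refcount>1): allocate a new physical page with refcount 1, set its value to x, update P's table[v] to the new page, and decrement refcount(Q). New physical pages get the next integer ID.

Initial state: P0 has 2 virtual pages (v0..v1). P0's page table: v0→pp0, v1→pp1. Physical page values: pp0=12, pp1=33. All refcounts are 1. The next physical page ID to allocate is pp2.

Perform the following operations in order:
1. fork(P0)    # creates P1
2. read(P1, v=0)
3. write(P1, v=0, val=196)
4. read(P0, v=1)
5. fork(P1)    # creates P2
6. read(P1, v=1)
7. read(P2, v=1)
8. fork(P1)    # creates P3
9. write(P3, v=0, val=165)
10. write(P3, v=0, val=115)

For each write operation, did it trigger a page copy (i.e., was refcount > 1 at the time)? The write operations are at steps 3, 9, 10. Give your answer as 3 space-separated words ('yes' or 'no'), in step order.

Op 1: fork(P0) -> P1. 2 ppages; refcounts: pp0:2 pp1:2
Op 2: read(P1, v0) -> 12. No state change.
Op 3: write(P1, v0, 196). refcount(pp0)=2>1 -> COPY to pp2. 3 ppages; refcounts: pp0:1 pp1:2 pp2:1
Op 4: read(P0, v1) -> 33. No state change.
Op 5: fork(P1) -> P2. 3 ppages; refcounts: pp0:1 pp1:3 pp2:2
Op 6: read(P1, v1) -> 33. No state change.
Op 7: read(P2, v1) -> 33. No state change.
Op 8: fork(P1) -> P3. 3 ppages; refcounts: pp0:1 pp1:4 pp2:3
Op 9: write(P3, v0, 165). refcount(pp2)=3>1 -> COPY to pp3. 4 ppages; refcounts: pp0:1 pp1:4 pp2:2 pp3:1
Op 10: write(P3, v0, 115). refcount(pp3)=1 -> write in place. 4 ppages; refcounts: pp0:1 pp1:4 pp2:2 pp3:1

yes yes no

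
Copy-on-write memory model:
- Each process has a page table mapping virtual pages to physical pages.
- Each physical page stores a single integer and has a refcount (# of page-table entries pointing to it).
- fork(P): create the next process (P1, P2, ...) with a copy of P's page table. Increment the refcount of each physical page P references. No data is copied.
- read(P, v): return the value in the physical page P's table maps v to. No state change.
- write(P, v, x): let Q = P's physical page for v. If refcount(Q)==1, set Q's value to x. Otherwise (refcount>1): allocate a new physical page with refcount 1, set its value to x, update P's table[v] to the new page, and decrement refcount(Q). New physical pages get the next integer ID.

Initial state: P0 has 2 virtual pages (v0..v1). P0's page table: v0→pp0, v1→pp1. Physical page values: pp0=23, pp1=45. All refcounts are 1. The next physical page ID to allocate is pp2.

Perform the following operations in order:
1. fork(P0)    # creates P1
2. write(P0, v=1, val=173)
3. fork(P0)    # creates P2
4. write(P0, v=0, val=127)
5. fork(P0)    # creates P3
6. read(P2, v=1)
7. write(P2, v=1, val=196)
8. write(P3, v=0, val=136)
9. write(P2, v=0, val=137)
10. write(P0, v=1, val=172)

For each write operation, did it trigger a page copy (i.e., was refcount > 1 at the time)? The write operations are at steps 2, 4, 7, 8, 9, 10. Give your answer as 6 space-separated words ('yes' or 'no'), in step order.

Op 1: fork(P0) -> P1. 2 ppages; refcounts: pp0:2 pp1:2
Op 2: write(P0, v1, 173). refcount(pp1)=2>1 -> COPY to pp2. 3 ppages; refcounts: pp0:2 pp1:1 pp2:1
Op 3: fork(P0) -> P2. 3 ppages; refcounts: pp0:3 pp1:1 pp2:2
Op 4: write(P0, v0, 127). refcount(pp0)=3>1 -> COPY to pp3. 4 ppages; refcounts: pp0:2 pp1:1 pp2:2 pp3:1
Op 5: fork(P0) -> P3. 4 ppages; refcounts: pp0:2 pp1:1 pp2:3 pp3:2
Op 6: read(P2, v1) -> 173. No state change.
Op 7: write(P2, v1, 196). refcount(pp2)=3>1 -> COPY to pp4. 5 ppages; refcounts: pp0:2 pp1:1 pp2:2 pp3:2 pp4:1
Op 8: write(P3, v0, 136). refcount(pp3)=2>1 -> COPY to pp5. 6 ppages; refcounts: pp0:2 pp1:1 pp2:2 pp3:1 pp4:1 pp5:1
Op 9: write(P2, v0, 137). refcount(pp0)=2>1 -> COPY to pp6. 7 ppages; refcounts: pp0:1 pp1:1 pp2:2 pp3:1 pp4:1 pp5:1 pp6:1
Op 10: write(P0, v1, 172). refcount(pp2)=2>1 -> COPY to pp7. 8 ppages; refcounts: pp0:1 pp1:1 pp2:1 pp3:1 pp4:1 pp5:1 pp6:1 pp7:1

yes yes yes yes yes yes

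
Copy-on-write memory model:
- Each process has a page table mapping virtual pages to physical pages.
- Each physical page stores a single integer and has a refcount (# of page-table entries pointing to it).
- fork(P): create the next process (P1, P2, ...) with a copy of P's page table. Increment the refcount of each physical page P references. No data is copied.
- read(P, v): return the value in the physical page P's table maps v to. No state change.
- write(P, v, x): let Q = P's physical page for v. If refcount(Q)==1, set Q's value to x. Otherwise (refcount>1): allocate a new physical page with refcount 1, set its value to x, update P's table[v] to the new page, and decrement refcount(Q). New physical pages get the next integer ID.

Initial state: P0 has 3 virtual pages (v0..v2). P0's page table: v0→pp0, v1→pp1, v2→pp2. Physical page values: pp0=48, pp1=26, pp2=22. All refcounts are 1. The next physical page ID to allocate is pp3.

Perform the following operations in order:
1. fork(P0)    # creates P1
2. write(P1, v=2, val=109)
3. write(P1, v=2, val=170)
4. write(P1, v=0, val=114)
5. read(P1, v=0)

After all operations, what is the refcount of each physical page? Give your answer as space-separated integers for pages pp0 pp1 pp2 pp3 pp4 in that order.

Op 1: fork(P0) -> P1. 3 ppages; refcounts: pp0:2 pp1:2 pp2:2
Op 2: write(P1, v2, 109). refcount(pp2)=2>1 -> COPY to pp3. 4 ppages; refcounts: pp0:2 pp1:2 pp2:1 pp3:1
Op 3: write(P1, v2, 170). refcount(pp3)=1 -> write in place. 4 ppages; refcounts: pp0:2 pp1:2 pp2:1 pp3:1
Op 4: write(P1, v0, 114). refcount(pp0)=2>1 -> COPY to pp4. 5 ppages; refcounts: pp0:1 pp1:2 pp2:1 pp3:1 pp4:1
Op 5: read(P1, v0) -> 114. No state change.

Answer: 1 2 1 1 1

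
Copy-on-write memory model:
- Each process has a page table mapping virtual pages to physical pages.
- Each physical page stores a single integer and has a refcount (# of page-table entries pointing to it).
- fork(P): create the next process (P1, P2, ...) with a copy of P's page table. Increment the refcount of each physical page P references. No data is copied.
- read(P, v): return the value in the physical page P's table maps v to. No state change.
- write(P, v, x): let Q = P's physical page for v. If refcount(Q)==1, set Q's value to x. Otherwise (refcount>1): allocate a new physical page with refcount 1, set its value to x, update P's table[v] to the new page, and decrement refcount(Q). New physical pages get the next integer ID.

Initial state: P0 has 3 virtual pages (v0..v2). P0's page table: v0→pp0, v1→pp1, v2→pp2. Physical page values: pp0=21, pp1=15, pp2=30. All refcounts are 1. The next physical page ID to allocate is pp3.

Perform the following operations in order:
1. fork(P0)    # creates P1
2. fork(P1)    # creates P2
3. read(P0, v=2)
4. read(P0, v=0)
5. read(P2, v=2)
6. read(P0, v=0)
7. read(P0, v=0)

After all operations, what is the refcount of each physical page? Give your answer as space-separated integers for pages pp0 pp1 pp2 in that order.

Op 1: fork(P0) -> P1. 3 ppages; refcounts: pp0:2 pp1:2 pp2:2
Op 2: fork(P1) -> P2. 3 ppages; refcounts: pp0:3 pp1:3 pp2:3
Op 3: read(P0, v2) -> 30. No state change.
Op 4: read(P0, v0) -> 21. No state change.
Op 5: read(P2, v2) -> 30. No state change.
Op 6: read(P0, v0) -> 21. No state change.
Op 7: read(P0, v0) -> 21. No state change.

Answer: 3 3 3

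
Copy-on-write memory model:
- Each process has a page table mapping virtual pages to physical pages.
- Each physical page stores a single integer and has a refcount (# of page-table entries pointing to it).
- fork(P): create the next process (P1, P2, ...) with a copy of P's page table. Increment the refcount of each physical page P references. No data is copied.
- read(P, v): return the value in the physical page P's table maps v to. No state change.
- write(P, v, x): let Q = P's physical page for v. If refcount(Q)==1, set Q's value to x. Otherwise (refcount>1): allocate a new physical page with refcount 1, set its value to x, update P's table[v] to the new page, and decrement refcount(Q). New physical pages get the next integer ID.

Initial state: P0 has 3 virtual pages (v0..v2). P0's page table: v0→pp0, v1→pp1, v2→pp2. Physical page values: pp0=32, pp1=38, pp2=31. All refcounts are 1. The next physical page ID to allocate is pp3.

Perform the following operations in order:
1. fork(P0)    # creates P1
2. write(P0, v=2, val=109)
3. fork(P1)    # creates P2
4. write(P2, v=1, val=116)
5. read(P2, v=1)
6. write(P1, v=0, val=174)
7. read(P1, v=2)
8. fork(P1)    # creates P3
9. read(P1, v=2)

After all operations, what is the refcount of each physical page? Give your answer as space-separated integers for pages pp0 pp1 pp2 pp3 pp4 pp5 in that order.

Answer: 2 3 3 1 1 2

Derivation:
Op 1: fork(P0) -> P1. 3 ppages; refcounts: pp0:2 pp1:2 pp2:2
Op 2: write(P0, v2, 109). refcount(pp2)=2>1 -> COPY to pp3. 4 ppages; refcounts: pp0:2 pp1:2 pp2:1 pp3:1
Op 3: fork(P1) -> P2. 4 ppages; refcounts: pp0:3 pp1:3 pp2:2 pp3:1
Op 4: write(P2, v1, 116). refcount(pp1)=3>1 -> COPY to pp4. 5 ppages; refcounts: pp0:3 pp1:2 pp2:2 pp3:1 pp4:1
Op 5: read(P2, v1) -> 116. No state change.
Op 6: write(P1, v0, 174). refcount(pp0)=3>1 -> COPY to pp5. 6 ppages; refcounts: pp0:2 pp1:2 pp2:2 pp3:1 pp4:1 pp5:1
Op 7: read(P1, v2) -> 31. No state change.
Op 8: fork(P1) -> P3. 6 ppages; refcounts: pp0:2 pp1:3 pp2:3 pp3:1 pp4:1 pp5:2
Op 9: read(P1, v2) -> 31. No state change.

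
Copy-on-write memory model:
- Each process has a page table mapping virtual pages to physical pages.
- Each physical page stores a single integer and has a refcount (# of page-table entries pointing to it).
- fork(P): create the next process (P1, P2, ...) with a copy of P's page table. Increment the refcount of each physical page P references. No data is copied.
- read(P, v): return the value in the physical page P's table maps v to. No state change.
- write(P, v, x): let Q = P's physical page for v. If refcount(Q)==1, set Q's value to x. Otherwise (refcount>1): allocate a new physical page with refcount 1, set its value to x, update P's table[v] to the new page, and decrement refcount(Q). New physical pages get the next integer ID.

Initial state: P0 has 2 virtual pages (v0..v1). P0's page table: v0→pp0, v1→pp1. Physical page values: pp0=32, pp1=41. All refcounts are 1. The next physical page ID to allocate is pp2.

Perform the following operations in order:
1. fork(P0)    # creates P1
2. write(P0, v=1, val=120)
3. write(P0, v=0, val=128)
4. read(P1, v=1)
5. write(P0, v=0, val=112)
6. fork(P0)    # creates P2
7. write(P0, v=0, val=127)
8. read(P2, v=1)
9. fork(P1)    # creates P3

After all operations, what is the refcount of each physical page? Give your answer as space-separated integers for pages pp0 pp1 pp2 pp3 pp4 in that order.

Answer: 2 2 2 1 1

Derivation:
Op 1: fork(P0) -> P1. 2 ppages; refcounts: pp0:2 pp1:2
Op 2: write(P0, v1, 120). refcount(pp1)=2>1 -> COPY to pp2. 3 ppages; refcounts: pp0:2 pp1:1 pp2:1
Op 3: write(P0, v0, 128). refcount(pp0)=2>1 -> COPY to pp3. 4 ppages; refcounts: pp0:1 pp1:1 pp2:1 pp3:1
Op 4: read(P1, v1) -> 41. No state change.
Op 5: write(P0, v0, 112). refcount(pp3)=1 -> write in place. 4 ppages; refcounts: pp0:1 pp1:1 pp2:1 pp3:1
Op 6: fork(P0) -> P2. 4 ppages; refcounts: pp0:1 pp1:1 pp2:2 pp3:2
Op 7: write(P0, v0, 127). refcount(pp3)=2>1 -> COPY to pp4. 5 ppages; refcounts: pp0:1 pp1:1 pp2:2 pp3:1 pp4:1
Op 8: read(P2, v1) -> 120. No state change.
Op 9: fork(P1) -> P3. 5 ppages; refcounts: pp0:2 pp1:2 pp2:2 pp3:1 pp4:1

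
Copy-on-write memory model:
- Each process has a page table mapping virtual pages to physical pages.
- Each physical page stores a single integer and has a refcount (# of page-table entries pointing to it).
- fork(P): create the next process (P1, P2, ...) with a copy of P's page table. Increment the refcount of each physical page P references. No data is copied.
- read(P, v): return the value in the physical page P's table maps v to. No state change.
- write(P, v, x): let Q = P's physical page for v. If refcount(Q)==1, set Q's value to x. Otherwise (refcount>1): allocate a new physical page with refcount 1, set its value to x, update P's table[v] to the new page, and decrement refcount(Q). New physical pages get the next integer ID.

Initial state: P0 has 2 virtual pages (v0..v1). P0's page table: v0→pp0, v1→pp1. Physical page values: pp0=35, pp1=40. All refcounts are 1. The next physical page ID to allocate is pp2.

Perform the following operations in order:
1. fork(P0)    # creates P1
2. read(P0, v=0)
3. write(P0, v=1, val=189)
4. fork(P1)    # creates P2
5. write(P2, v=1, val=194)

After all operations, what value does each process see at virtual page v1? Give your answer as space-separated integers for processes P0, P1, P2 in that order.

Op 1: fork(P0) -> P1. 2 ppages; refcounts: pp0:2 pp1:2
Op 2: read(P0, v0) -> 35. No state change.
Op 3: write(P0, v1, 189). refcount(pp1)=2>1 -> COPY to pp2. 3 ppages; refcounts: pp0:2 pp1:1 pp2:1
Op 4: fork(P1) -> P2. 3 ppages; refcounts: pp0:3 pp1:2 pp2:1
Op 5: write(P2, v1, 194). refcount(pp1)=2>1 -> COPY to pp3. 4 ppages; refcounts: pp0:3 pp1:1 pp2:1 pp3:1
P0: v1 -> pp2 = 189
P1: v1 -> pp1 = 40
P2: v1 -> pp3 = 194

Answer: 189 40 194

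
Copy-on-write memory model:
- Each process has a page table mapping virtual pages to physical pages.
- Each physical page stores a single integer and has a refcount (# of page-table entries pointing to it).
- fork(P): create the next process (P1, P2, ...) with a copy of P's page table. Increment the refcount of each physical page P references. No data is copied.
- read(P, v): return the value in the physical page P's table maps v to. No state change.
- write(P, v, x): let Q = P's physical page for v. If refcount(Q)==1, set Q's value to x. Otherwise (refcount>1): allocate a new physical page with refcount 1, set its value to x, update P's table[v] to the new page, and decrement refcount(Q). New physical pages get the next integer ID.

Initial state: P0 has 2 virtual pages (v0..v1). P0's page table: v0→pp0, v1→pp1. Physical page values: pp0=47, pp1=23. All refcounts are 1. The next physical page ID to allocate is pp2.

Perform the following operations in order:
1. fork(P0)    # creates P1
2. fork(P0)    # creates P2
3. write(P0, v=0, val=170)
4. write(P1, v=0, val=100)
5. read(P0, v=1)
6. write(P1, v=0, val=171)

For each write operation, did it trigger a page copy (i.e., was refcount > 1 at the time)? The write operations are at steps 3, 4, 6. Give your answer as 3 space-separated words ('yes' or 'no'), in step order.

Op 1: fork(P0) -> P1. 2 ppages; refcounts: pp0:2 pp1:2
Op 2: fork(P0) -> P2. 2 ppages; refcounts: pp0:3 pp1:3
Op 3: write(P0, v0, 170). refcount(pp0)=3>1 -> COPY to pp2. 3 ppages; refcounts: pp0:2 pp1:3 pp2:1
Op 4: write(P1, v0, 100). refcount(pp0)=2>1 -> COPY to pp3. 4 ppages; refcounts: pp0:1 pp1:3 pp2:1 pp3:1
Op 5: read(P0, v1) -> 23. No state change.
Op 6: write(P1, v0, 171). refcount(pp3)=1 -> write in place. 4 ppages; refcounts: pp0:1 pp1:3 pp2:1 pp3:1

yes yes no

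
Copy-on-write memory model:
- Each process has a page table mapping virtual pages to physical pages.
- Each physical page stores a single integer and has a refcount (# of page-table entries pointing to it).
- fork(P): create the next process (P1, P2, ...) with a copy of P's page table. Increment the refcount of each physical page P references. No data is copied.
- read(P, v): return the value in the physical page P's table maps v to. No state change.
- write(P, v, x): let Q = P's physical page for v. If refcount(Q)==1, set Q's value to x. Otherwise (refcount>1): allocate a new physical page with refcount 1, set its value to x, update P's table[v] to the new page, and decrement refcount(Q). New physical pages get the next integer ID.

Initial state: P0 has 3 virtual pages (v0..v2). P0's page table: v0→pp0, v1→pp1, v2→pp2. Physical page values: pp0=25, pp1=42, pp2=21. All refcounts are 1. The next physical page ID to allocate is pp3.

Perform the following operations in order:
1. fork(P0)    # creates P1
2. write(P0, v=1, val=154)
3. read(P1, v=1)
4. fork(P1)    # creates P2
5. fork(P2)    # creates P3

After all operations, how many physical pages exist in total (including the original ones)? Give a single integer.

Op 1: fork(P0) -> P1. 3 ppages; refcounts: pp0:2 pp1:2 pp2:2
Op 2: write(P0, v1, 154). refcount(pp1)=2>1 -> COPY to pp3. 4 ppages; refcounts: pp0:2 pp1:1 pp2:2 pp3:1
Op 3: read(P1, v1) -> 42. No state change.
Op 4: fork(P1) -> P2. 4 ppages; refcounts: pp0:3 pp1:2 pp2:3 pp3:1
Op 5: fork(P2) -> P3. 4 ppages; refcounts: pp0:4 pp1:3 pp2:4 pp3:1

Answer: 4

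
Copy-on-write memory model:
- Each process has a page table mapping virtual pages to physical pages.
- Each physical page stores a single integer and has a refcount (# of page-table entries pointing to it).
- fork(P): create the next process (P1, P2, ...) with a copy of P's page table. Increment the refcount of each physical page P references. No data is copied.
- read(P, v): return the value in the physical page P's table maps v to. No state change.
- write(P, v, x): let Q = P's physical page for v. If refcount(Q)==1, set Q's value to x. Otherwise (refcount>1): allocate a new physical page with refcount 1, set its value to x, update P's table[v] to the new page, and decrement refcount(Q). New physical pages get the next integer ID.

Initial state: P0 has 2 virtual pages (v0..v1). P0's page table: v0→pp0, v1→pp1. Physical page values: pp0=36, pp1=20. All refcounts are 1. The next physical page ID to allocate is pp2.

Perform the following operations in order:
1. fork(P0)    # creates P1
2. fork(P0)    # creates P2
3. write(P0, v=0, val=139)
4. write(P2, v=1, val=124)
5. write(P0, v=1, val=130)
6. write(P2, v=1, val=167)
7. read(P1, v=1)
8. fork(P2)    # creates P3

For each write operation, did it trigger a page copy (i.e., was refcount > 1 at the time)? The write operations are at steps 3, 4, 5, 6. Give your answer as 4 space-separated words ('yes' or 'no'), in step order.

Op 1: fork(P0) -> P1. 2 ppages; refcounts: pp0:2 pp1:2
Op 2: fork(P0) -> P2. 2 ppages; refcounts: pp0:3 pp1:3
Op 3: write(P0, v0, 139). refcount(pp0)=3>1 -> COPY to pp2. 3 ppages; refcounts: pp0:2 pp1:3 pp2:1
Op 4: write(P2, v1, 124). refcount(pp1)=3>1 -> COPY to pp3. 4 ppages; refcounts: pp0:2 pp1:2 pp2:1 pp3:1
Op 5: write(P0, v1, 130). refcount(pp1)=2>1 -> COPY to pp4. 5 ppages; refcounts: pp0:2 pp1:1 pp2:1 pp3:1 pp4:1
Op 6: write(P2, v1, 167). refcount(pp3)=1 -> write in place. 5 ppages; refcounts: pp0:2 pp1:1 pp2:1 pp3:1 pp4:1
Op 7: read(P1, v1) -> 20. No state change.
Op 8: fork(P2) -> P3. 5 ppages; refcounts: pp0:3 pp1:1 pp2:1 pp3:2 pp4:1

yes yes yes no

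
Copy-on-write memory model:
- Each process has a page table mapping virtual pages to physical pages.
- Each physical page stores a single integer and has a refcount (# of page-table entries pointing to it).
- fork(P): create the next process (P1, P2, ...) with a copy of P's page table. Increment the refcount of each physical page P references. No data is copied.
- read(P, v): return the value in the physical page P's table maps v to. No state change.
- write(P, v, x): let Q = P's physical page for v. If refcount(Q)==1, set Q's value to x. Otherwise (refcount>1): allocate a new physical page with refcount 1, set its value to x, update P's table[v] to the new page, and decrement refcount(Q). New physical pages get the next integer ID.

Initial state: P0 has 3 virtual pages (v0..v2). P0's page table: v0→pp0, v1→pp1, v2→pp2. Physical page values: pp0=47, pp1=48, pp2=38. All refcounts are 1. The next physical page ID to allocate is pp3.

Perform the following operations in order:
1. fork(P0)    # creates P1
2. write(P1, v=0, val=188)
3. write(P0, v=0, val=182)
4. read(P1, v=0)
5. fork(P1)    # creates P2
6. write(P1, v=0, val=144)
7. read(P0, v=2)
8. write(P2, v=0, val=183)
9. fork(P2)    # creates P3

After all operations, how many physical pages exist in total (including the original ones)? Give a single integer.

Answer: 5

Derivation:
Op 1: fork(P0) -> P1. 3 ppages; refcounts: pp0:2 pp1:2 pp2:2
Op 2: write(P1, v0, 188). refcount(pp0)=2>1 -> COPY to pp3. 4 ppages; refcounts: pp0:1 pp1:2 pp2:2 pp3:1
Op 3: write(P0, v0, 182). refcount(pp0)=1 -> write in place. 4 ppages; refcounts: pp0:1 pp1:2 pp2:2 pp3:1
Op 4: read(P1, v0) -> 188. No state change.
Op 5: fork(P1) -> P2. 4 ppages; refcounts: pp0:1 pp1:3 pp2:3 pp3:2
Op 6: write(P1, v0, 144). refcount(pp3)=2>1 -> COPY to pp4. 5 ppages; refcounts: pp0:1 pp1:3 pp2:3 pp3:1 pp4:1
Op 7: read(P0, v2) -> 38. No state change.
Op 8: write(P2, v0, 183). refcount(pp3)=1 -> write in place. 5 ppages; refcounts: pp0:1 pp1:3 pp2:3 pp3:1 pp4:1
Op 9: fork(P2) -> P3. 5 ppages; refcounts: pp0:1 pp1:4 pp2:4 pp3:2 pp4:1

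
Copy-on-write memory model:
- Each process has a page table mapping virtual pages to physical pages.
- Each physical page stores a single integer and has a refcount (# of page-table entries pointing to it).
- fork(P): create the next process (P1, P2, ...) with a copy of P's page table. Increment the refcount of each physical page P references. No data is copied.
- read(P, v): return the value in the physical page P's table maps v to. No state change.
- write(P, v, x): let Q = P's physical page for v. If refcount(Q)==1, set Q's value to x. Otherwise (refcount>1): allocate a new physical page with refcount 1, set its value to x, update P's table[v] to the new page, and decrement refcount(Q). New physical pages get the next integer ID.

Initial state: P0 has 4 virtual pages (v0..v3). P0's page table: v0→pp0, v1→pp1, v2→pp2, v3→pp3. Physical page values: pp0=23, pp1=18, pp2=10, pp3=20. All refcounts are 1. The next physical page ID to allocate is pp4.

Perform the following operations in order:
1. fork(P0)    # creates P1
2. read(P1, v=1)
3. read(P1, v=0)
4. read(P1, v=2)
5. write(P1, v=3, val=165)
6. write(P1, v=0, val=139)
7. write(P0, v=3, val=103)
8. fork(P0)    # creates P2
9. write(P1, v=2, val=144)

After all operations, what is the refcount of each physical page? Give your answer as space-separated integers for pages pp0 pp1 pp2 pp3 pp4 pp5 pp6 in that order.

Answer: 2 3 2 2 1 1 1

Derivation:
Op 1: fork(P0) -> P1. 4 ppages; refcounts: pp0:2 pp1:2 pp2:2 pp3:2
Op 2: read(P1, v1) -> 18. No state change.
Op 3: read(P1, v0) -> 23. No state change.
Op 4: read(P1, v2) -> 10. No state change.
Op 5: write(P1, v3, 165). refcount(pp3)=2>1 -> COPY to pp4. 5 ppages; refcounts: pp0:2 pp1:2 pp2:2 pp3:1 pp4:1
Op 6: write(P1, v0, 139). refcount(pp0)=2>1 -> COPY to pp5. 6 ppages; refcounts: pp0:1 pp1:2 pp2:2 pp3:1 pp4:1 pp5:1
Op 7: write(P0, v3, 103). refcount(pp3)=1 -> write in place. 6 ppages; refcounts: pp0:1 pp1:2 pp2:2 pp3:1 pp4:1 pp5:1
Op 8: fork(P0) -> P2. 6 ppages; refcounts: pp0:2 pp1:3 pp2:3 pp3:2 pp4:1 pp5:1
Op 9: write(P1, v2, 144). refcount(pp2)=3>1 -> COPY to pp6. 7 ppages; refcounts: pp0:2 pp1:3 pp2:2 pp3:2 pp4:1 pp5:1 pp6:1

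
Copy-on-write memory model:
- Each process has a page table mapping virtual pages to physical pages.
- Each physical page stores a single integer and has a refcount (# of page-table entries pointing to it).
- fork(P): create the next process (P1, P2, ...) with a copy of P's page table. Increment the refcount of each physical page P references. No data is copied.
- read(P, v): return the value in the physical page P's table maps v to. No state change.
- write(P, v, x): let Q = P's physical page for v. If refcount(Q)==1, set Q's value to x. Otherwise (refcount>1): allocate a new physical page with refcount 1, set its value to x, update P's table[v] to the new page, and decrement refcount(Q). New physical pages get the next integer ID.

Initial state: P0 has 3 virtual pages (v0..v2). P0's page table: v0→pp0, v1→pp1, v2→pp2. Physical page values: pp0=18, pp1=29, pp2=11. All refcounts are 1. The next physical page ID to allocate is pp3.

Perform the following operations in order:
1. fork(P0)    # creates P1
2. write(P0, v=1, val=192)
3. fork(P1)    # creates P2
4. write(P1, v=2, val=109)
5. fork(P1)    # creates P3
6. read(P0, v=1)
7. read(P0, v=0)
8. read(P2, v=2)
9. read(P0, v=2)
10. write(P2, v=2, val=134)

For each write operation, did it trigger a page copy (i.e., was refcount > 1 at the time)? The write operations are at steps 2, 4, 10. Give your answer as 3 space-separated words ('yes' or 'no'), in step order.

Op 1: fork(P0) -> P1. 3 ppages; refcounts: pp0:2 pp1:2 pp2:2
Op 2: write(P0, v1, 192). refcount(pp1)=2>1 -> COPY to pp3. 4 ppages; refcounts: pp0:2 pp1:1 pp2:2 pp3:1
Op 3: fork(P1) -> P2. 4 ppages; refcounts: pp0:3 pp1:2 pp2:3 pp3:1
Op 4: write(P1, v2, 109). refcount(pp2)=3>1 -> COPY to pp4. 5 ppages; refcounts: pp0:3 pp1:2 pp2:2 pp3:1 pp4:1
Op 5: fork(P1) -> P3. 5 ppages; refcounts: pp0:4 pp1:3 pp2:2 pp3:1 pp4:2
Op 6: read(P0, v1) -> 192. No state change.
Op 7: read(P0, v0) -> 18. No state change.
Op 8: read(P2, v2) -> 11. No state change.
Op 9: read(P0, v2) -> 11. No state change.
Op 10: write(P2, v2, 134). refcount(pp2)=2>1 -> COPY to pp5. 6 ppages; refcounts: pp0:4 pp1:3 pp2:1 pp3:1 pp4:2 pp5:1

yes yes yes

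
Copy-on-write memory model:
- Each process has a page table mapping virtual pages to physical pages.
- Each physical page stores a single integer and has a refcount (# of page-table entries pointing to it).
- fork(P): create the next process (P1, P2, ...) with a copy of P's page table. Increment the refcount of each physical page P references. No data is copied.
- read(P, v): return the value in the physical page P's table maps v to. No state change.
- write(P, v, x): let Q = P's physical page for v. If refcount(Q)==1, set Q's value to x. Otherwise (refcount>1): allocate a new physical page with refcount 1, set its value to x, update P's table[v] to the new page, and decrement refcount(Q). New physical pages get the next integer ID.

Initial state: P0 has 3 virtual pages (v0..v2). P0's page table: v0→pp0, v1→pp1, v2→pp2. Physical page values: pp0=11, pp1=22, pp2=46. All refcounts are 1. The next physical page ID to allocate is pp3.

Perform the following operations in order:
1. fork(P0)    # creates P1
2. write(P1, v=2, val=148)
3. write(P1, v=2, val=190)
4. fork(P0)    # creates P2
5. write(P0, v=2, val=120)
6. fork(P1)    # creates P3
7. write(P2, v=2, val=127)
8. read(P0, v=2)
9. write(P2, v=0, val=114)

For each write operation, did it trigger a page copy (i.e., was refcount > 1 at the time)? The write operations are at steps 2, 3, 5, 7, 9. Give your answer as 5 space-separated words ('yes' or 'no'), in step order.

Op 1: fork(P0) -> P1. 3 ppages; refcounts: pp0:2 pp1:2 pp2:2
Op 2: write(P1, v2, 148). refcount(pp2)=2>1 -> COPY to pp3. 4 ppages; refcounts: pp0:2 pp1:2 pp2:1 pp3:1
Op 3: write(P1, v2, 190). refcount(pp3)=1 -> write in place. 4 ppages; refcounts: pp0:2 pp1:2 pp2:1 pp3:1
Op 4: fork(P0) -> P2. 4 ppages; refcounts: pp0:3 pp1:3 pp2:2 pp3:1
Op 5: write(P0, v2, 120). refcount(pp2)=2>1 -> COPY to pp4. 5 ppages; refcounts: pp0:3 pp1:3 pp2:1 pp3:1 pp4:1
Op 6: fork(P1) -> P3. 5 ppages; refcounts: pp0:4 pp1:4 pp2:1 pp3:2 pp4:1
Op 7: write(P2, v2, 127). refcount(pp2)=1 -> write in place. 5 ppages; refcounts: pp0:4 pp1:4 pp2:1 pp3:2 pp4:1
Op 8: read(P0, v2) -> 120. No state change.
Op 9: write(P2, v0, 114). refcount(pp0)=4>1 -> COPY to pp5. 6 ppages; refcounts: pp0:3 pp1:4 pp2:1 pp3:2 pp4:1 pp5:1

yes no yes no yes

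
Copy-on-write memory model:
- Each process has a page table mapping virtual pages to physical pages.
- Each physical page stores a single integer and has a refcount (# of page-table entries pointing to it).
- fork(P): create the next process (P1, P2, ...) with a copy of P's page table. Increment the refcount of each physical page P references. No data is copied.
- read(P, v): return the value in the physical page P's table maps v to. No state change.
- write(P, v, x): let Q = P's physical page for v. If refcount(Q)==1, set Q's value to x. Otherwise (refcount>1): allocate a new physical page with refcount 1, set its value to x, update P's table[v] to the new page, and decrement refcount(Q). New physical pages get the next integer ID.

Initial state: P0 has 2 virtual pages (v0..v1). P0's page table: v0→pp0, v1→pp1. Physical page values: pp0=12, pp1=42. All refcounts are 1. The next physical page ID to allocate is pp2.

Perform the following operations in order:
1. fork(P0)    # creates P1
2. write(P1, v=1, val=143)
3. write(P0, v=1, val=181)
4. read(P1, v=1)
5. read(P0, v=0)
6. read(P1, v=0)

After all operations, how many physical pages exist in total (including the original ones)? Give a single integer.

Op 1: fork(P0) -> P1. 2 ppages; refcounts: pp0:2 pp1:2
Op 2: write(P1, v1, 143). refcount(pp1)=2>1 -> COPY to pp2. 3 ppages; refcounts: pp0:2 pp1:1 pp2:1
Op 3: write(P0, v1, 181). refcount(pp1)=1 -> write in place. 3 ppages; refcounts: pp0:2 pp1:1 pp2:1
Op 4: read(P1, v1) -> 143. No state change.
Op 5: read(P0, v0) -> 12. No state change.
Op 6: read(P1, v0) -> 12. No state change.

Answer: 3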